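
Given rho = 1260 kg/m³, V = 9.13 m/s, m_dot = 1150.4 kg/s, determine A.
Formula: \dot{m} = \rho A V
Substituting knowns: 1150.4 = 1260·A·9.13
Solving for A: A = 1150.4/(1260·9.13) = 0.1 m²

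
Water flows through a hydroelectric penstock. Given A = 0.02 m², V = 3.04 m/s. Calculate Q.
Formula: Q = A V
Q = 0.02·3.04·1000 = 60.8 L/s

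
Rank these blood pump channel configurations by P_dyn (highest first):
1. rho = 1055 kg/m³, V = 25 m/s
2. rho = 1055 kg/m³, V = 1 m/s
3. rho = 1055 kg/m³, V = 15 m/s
Case 1: P_dyn = 329.7 kPa
Case 2: P_dyn = 0.5275 kPa
Case 3: P_dyn = 118.7 kPa
Ranking (highest first): 1, 3, 2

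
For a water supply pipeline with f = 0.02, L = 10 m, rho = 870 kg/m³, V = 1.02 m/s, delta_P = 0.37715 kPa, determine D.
Formula: \Delta P = f \frac{L}{D} \frac{\rho V^2}{2}
Substituting knowns: 0.37715 = 0.02·(10/D)·0.5·870·1.02²/1000
Solving for D: D = 0.02·10·0.5·870·1.02²/(0.37715·1000) = 0.24 m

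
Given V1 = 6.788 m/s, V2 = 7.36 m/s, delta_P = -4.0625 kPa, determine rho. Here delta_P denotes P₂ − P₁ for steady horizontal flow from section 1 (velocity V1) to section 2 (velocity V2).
Formula: \Delta P = \frac{1}{2} \rho (V_1^2 - V_2^2)
Substituting knowns: -4.0625 = 0.5·rho·(6.788² − 7.36²)/1000
Solving for rho: rho = 2·(-4.0625·1000)/(6.788² − 7.36²) = 1004 kg/m³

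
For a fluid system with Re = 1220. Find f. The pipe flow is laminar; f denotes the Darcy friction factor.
Formula: f = \frac{64}{Re}
f = 64/1220 = 0.05246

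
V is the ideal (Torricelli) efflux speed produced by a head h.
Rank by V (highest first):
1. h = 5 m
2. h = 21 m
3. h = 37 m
Case 1: V = 9.905 m/s
Case 2: V = 20.3 m/s
Case 3: V = 26.94 m/s
Ranking (highest first): 3, 2, 1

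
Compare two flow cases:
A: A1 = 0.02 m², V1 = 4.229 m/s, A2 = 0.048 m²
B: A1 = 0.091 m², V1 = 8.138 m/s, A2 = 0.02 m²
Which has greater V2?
V2(A) = 1.762 m/s, V2(B) = 37.03 m/s. Answer: B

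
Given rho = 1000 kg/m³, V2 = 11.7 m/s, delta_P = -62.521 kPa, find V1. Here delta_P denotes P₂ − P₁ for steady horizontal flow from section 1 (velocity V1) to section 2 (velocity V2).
Formula: \Delta P = \frac{1}{2} \rho (V_1^2 - V_2^2)
Substituting knowns: -62.521 = 0.5·1000·(V1² − 11.7²)/1000
Solving for V1: V1 = √(11.7² + 2·(-62.521·1000)/1000) = 3.442 m/s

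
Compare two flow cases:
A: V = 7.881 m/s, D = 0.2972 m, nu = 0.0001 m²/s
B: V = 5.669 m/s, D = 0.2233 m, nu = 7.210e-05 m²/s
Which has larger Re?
Re(A) = 23422, Re(B) = 17557. Answer: A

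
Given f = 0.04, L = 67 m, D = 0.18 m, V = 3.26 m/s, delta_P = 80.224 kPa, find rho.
Formula: \Delta P = f \frac{L}{D} \frac{\rho V^2}{2}
Substituting knowns: 80.224 = 0.04·(67/0.18)·0.5·rho·3.26²/1000
Solving for rho: rho = (80.224·1000)/(0.04·(67/0.18)·0.5·3.26²) = 1014 kg/m³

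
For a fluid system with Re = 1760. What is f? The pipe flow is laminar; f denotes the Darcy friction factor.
Formula: f = \frac{64}{Re}
f = 64/1760 = 0.03636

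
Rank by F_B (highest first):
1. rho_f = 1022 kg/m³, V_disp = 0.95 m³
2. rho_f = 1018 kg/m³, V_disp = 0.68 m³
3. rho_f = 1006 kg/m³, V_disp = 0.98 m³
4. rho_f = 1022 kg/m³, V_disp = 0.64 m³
Case 1: F_B = 9525 N
Case 2: F_B = 6791 N
Case 3: F_B = 9671 N
Case 4: F_B = 6417 N
Ranking (highest first): 3, 1, 2, 4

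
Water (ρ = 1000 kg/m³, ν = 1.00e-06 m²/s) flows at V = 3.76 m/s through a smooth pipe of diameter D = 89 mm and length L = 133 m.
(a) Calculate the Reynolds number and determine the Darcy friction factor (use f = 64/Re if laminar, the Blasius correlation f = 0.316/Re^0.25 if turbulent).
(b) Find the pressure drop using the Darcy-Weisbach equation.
(a) Re = V·D/ν = 3.76·0.089/1.00e-06 = 334640 → turbulent (Re > 4000); f = 0.316/Re^0.25 = 0.316/334640^0.25 = 0.013138 (Blasius is strictly valid for Re ≲ 1e5; used here as the smooth-pipe estimate the problem specifies)
(b) Darcy-Weisbach: ΔP = f·(L/D)·½ρV²/1000 = 0.013138·(133/0.089)·½·1000·3.76²/1000 = 138.8 kPa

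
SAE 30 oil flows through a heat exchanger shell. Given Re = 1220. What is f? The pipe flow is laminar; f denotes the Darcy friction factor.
Formula: f = \frac{64}{Re}
f = 64/1220 = 0.05246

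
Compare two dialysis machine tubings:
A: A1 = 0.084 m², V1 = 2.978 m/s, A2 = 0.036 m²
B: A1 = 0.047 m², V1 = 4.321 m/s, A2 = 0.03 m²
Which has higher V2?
V2(A) = 6.949 m/s, V2(B) = 6.77 m/s. Answer: A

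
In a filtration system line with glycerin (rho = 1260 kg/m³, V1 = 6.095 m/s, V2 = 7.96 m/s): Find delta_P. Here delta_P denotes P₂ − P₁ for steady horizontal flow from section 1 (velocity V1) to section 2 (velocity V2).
Formula: \Delta P = \frac{1}{2} \rho (V_1^2 - V_2^2)
delta_P = 0.5·1260·(6.095² − 7.96²)/1000 = -16.51 kPa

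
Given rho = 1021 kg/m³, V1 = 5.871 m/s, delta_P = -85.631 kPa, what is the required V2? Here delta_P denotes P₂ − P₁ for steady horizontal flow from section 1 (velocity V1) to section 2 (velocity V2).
Formula: \Delta P = \frac{1}{2} \rho (V_1^2 - V_2^2)
Substituting knowns: -85.631 = 0.5·1021·(5.871² − V2²)/1000
Solving for V2: V2 = √(5.871² − 2·(-85.631·1000)/1021) = 14.22 m/s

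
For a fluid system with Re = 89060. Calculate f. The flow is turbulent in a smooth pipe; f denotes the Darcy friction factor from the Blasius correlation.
Formula: f = \frac{0.316}{Re^{0.25}}
f = 0.316/89060^0.25 = 0.01829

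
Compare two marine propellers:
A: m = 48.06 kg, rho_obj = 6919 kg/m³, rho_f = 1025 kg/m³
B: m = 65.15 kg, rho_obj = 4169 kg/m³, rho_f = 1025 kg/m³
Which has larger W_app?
W_app(A) = 401.6 N, W_app(B) = 482 N. Answer: B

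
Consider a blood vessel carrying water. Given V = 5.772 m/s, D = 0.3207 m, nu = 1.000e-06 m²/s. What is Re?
Formula: Re = \frac{V D}{\nu}
Re = 5.772·0.3207/1.000e-06 = 1.851e+06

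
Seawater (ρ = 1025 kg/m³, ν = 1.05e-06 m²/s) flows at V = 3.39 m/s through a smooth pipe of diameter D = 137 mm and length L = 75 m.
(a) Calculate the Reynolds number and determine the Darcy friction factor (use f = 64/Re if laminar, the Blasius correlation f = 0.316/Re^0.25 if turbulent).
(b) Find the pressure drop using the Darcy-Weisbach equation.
(a) Re = V·D/ν = 3.39·0.137/1.05e-06 = 442310 → turbulent (Re > 4000); f = 0.316/Re^0.25 = 0.316/442310^0.25 = 0.012253 (Blasius is strictly valid for Re ≲ 1e5; used here as the smooth-pipe estimate the problem specifies)
(b) Darcy-Weisbach: ΔP = f·(L/D)·½ρV²/1000 = 0.012253·(75/0.137)·½·1025·3.39²/1000 = 39.51 kPa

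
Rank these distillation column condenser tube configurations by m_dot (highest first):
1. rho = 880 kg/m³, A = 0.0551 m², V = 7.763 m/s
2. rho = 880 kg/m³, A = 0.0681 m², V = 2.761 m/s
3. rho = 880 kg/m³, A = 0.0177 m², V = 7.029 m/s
Case 1: m_dot = 376.4 kg/s
Case 2: m_dot = 165.5 kg/s
Case 3: m_dot = 109.5 kg/s
Ranking (highest first): 1, 2, 3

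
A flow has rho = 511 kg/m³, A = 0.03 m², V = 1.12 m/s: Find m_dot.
Formula: \dot{m} = \rho A V
m_dot = 511·0.03·1.12 = 17.17 kg/s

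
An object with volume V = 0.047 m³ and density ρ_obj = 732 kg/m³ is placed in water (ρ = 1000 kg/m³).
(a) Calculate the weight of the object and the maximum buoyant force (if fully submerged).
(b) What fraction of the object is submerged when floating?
(a) W=rho_obj*g*V=732*9.81*0.047=337.5 N; F_B(max)=rho*g*V=1000*9.81*0.047=461.1 N
(b) Floating fraction=rho_obj/rho=732/1000=0.732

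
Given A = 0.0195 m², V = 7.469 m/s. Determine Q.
Formula: Q = A V
Q = 0.0195·7.469·1000 = 145.6 L/s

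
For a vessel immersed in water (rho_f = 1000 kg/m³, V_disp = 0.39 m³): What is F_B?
Formula: F_B = \rho_f g V_{disp}
F_B = 1000·9.81·0.39 = 3826 N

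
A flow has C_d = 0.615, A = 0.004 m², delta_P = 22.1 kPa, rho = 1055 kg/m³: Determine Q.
Formula: Q = C_d A \sqrt{\frac{2 \Delta P}{\rho}}
Q = 0.615·0.004·√(2·(22.1·1000)/1055)·1000 = 15.92 L/s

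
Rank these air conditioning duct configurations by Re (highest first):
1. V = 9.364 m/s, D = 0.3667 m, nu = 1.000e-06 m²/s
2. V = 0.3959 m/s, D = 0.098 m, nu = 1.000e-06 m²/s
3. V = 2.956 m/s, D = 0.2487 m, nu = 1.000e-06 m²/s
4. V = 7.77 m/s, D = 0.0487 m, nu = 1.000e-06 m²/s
Case 1: Re = 3.434e+06
Case 2: Re = 38798
Case 3: Re = 735157
Case 4: Re = 378399
Ranking (highest first): 1, 3, 4, 2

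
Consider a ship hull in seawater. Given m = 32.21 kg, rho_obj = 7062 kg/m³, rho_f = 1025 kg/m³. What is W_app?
Formula: W_{app} = mg\left(1 - \frac{\rho_f}{\rho_{obj}}\right)
W_app = 32.21·9.81·(1 − 1025/7062) = 270.1 N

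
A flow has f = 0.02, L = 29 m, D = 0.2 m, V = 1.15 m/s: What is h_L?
Formula: h_L = f \frac{L}{D} \frac{V^2}{2g}
h_L = 0.02·(29/0.2)·1.15²/(2·9.81) = 0.1955 m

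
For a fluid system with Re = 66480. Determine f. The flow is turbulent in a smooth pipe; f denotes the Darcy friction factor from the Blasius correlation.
Formula: f = \frac{0.316}{Re^{0.25}}
f = 0.316/66480^0.25 = 0.01968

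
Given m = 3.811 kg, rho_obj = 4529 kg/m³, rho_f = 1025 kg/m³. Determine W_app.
Formula: W_{app} = mg\left(1 - \frac{\rho_f}{\rho_{obj}}\right)
W_app = 3.811·9.81·(1 − 1025/4529) = 28.92 N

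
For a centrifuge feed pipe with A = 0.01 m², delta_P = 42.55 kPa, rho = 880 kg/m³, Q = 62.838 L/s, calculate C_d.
Formula: Q = C_d A \sqrt{\frac{2 \Delta P}{\rho}}
Substituting knowns: 62.838 = C_d·0.01·√(2·(42.55·1000)/880)·1000
Solving for C_d: C_d = (62.838/1000)/(0.01·√(2·(42.55·1000)/880)) = 0.639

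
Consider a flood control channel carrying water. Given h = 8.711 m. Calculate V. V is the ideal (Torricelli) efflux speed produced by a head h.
Formula: V = \sqrt{2 g h}
V = √(2·9.81·8.711) = 13.07 m/s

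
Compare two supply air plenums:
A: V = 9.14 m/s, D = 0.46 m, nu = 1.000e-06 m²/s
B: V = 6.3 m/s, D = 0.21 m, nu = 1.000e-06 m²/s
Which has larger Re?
Re(A) = 4.204e+06, Re(B) = 1.323e+06. Answer: A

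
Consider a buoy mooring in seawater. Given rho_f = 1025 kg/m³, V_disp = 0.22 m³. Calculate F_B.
Formula: F_B = \rho_f g V_{disp}
F_B = 1025·9.81·0.22 = 2212 N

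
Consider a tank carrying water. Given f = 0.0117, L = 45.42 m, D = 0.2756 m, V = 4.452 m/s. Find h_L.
Formula: h_L = f \frac{L}{D} \frac{V^2}{2g}
h_L = 0.0117·(45.42/0.2756)·4.452²/(2·9.81) = 1.948 m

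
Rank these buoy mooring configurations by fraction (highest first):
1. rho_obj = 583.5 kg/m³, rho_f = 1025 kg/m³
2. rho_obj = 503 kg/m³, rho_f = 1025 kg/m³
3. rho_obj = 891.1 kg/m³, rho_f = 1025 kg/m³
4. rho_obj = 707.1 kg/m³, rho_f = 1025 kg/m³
Case 1: fraction = 0.5693
Case 2: fraction = 0.4907
Case 3: fraction = 0.8694
Case 4: fraction = 0.6899
Ranking (highest first): 3, 4, 1, 2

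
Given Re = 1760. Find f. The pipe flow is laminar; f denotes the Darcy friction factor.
Formula: f = \frac{64}{Re}
f = 64/1760 = 0.03636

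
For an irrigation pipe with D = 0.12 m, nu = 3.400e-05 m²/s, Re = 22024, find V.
Formula: Re = \frac{V D}{\nu}
Substituting knowns: 22024 = V·0.12/3.400e-05
Solving for V: V = 22024·3.400e-05/0.12 = 6.24 m/s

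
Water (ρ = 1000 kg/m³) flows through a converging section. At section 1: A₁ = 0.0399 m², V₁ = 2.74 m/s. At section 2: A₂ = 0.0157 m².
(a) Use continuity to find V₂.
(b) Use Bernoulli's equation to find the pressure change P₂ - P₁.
(a) Continuity: A₁V₁=A₂V₂ -> V₂=A₁V₁/A₂=0.0399*2.74/0.0157=6.96 m/s
(b) Bernoulli: P₂-P₁=0.5*rho*(V₁^2-V₂^2)/1000=0.5*1000*(2.74^2-6.96^2)/1000=-20.47 kPa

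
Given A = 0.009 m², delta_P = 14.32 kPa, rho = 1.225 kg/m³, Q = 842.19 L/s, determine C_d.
Formula: Q = C_d A \sqrt{\frac{2 \Delta P}{\rho}}
Substituting knowns: 842.19 = C_d·0.009·√(2·(14.32·1000)/1.225)·1000
Solving for C_d: C_d = (842.19/1000)/(0.009·√(2·(14.32·1000)/1.225)) = 0.612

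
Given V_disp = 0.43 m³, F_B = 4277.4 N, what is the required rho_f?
Formula: F_B = \rho_f g V_{disp}
Substituting knowns: 4277.4 = rho_f·9.81·0.43
Solving for rho_f: rho_f = 4277.4/(9.81·0.43) = 1014 kg/m³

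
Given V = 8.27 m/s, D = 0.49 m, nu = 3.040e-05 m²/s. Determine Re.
Formula: Re = \frac{V D}{\nu}
Re = 8.27·0.49/3.040e-05 = 133299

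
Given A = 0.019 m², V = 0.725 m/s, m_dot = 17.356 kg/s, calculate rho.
Formula: \dot{m} = \rho A V
Substituting knowns: 17.356 = rho·0.019·0.725
Solving for rho: rho = 17.356/(0.019·0.725) = 1260 kg/m³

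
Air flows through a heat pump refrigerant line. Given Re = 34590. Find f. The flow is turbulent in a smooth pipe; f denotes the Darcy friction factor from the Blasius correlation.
Formula: f = \frac{0.316}{Re^{0.25}}
f = 0.316/34590^0.25 = 0.02317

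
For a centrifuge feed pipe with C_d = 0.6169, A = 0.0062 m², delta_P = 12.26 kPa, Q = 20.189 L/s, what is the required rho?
Formula: Q = C_d A \sqrt{\frac{2 \Delta P}{\rho}}
Substituting knowns: 20.189 = 0.6169·0.0062·√(2·(12.26·1000)/rho)·1000
Solving for rho: rho = 2·(12.26·1000)/((20.189/1000)/(0.6169·0.0062))² = 880 kg/m³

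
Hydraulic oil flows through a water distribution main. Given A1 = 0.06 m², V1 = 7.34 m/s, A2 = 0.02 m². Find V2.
Formula: V_2 = \frac{A_1 V_1}{A_2}
V2 = 0.06·7.34/0.02 = 22.02 m/s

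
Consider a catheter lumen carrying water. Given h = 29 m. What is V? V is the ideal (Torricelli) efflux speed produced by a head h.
Formula: V = \sqrt{2 g h}
V = √(2·9.81·29) = 23.85 m/s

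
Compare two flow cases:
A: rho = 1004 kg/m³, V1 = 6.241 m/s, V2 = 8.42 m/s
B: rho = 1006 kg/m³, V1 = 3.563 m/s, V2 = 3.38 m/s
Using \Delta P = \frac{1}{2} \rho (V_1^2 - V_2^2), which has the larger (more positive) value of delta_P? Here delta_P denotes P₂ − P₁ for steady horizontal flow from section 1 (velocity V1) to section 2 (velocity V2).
delta_P(A) = -16.04 kPa, delta_P(B) = 0.6391 kPa. Answer: B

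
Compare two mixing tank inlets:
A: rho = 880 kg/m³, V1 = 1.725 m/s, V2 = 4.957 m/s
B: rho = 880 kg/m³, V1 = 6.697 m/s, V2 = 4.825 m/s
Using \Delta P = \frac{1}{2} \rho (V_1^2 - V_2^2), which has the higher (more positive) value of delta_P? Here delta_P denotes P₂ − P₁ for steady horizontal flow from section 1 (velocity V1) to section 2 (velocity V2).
delta_P(A) = -9.502 kPa, delta_P(B) = 9.49 kPa. Answer: B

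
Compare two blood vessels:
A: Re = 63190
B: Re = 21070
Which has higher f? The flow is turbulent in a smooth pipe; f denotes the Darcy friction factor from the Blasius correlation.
f(A) = 0.01993, f(B) = 0.02623. Answer: B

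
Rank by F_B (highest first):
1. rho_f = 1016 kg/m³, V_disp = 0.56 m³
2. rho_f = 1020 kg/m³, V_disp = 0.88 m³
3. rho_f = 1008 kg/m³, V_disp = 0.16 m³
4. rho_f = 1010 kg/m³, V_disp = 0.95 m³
Case 1: F_B = 5581 N
Case 2: F_B = 8805 N
Case 3: F_B = 1582 N
Case 4: F_B = 9413 N
Ranking (highest first): 4, 2, 1, 3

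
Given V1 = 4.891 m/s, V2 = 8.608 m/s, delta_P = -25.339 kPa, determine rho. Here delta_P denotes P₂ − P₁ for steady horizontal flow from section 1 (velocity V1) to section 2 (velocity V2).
Formula: \Delta P = \frac{1}{2} \rho (V_1^2 - V_2^2)
Substituting knowns: -25.339 = 0.5·rho·(4.891² − 8.608²)/1000
Solving for rho: rho = 2·(-25.339·1000)/(4.891² − 8.608²) = 1010 kg/m³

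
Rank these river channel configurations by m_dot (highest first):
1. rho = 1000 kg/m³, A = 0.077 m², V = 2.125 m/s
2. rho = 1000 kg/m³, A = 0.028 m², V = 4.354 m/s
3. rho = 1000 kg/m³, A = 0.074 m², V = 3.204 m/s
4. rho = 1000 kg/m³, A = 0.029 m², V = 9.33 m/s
Case 1: m_dot = 163.6 kg/s
Case 2: m_dot = 121.9 kg/s
Case 3: m_dot = 237.1 kg/s
Case 4: m_dot = 270.6 kg/s
Ranking (highest first): 4, 3, 1, 2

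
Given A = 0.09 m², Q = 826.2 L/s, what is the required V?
Formula: Q = A V
Substituting knowns: 826.2 = 0.09·V·1000
Solving for V: V = (826.2/1000)/0.09 = 9.18 m/s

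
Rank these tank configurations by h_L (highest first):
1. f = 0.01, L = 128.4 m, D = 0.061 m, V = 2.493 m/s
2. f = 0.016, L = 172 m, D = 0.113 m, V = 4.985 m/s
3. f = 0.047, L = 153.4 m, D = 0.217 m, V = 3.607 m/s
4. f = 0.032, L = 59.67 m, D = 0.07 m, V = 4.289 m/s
Case 1: h_L = 6.668 m
Case 2: h_L = 30.85 m
Case 3: h_L = 22.03 m
Case 4: h_L = 25.58 m
Ranking (highest first): 2, 4, 3, 1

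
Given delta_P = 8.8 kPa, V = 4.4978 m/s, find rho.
Formula: V = \sqrt{\frac{2 \Delta P}{\rho}}
Substituting knowns: 4.4978 = √(2·(8.8·1000)/rho)
Solving for rho: rho = 2·(8.8·1000)/4.4978² = 870 kg/m³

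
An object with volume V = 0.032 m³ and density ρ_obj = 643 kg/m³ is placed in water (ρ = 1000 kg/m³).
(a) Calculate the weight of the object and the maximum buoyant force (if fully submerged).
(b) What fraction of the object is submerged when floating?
(a) W=rho_obj*g*V=643*9.81*0.032=201.9 N; F_B(max)=rho*g*V=1000*9.81*0.032=313.9 N
(b) Floating fraction=rho_obj/rho=643/1000=0.643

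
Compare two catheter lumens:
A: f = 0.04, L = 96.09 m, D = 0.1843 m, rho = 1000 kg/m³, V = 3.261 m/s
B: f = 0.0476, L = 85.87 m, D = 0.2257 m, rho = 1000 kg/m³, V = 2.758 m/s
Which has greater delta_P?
delta_P(A) = 110.9 kPa, delta_P(B) = 68.88 kPa. Answer: A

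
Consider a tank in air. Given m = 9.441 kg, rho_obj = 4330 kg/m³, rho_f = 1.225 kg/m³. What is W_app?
Formula: W_{app} = mg\left(1 - \frac{\rho_f}{\rho_{obj}}\right)
W_app = 9.441·9.81·(1 − 1.225/4330) = 92.59 N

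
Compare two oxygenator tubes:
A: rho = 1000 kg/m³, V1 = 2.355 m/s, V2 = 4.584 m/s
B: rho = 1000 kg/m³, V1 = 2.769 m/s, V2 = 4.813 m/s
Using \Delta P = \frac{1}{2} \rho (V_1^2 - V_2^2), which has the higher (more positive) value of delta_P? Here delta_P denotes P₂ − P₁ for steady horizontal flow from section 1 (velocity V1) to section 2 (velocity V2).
delta_P(A) = -7.734 kPa, delta_P(B) = -7.749 kPa. Answer: A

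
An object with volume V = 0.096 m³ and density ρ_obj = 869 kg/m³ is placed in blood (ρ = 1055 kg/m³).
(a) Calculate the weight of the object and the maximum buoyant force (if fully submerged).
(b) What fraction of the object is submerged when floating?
(a) W=rho_obj*g*V=869*9.81*0.096=818.4 N; F_B(max)=rho*g*V=1055*9.81*0.096=993.6 N
(b) Floating fraction=rho_obj/rho=869/1055=0.824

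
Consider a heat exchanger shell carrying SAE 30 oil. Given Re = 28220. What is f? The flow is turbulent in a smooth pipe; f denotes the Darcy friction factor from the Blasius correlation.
Formula: f = \frac{0.316}{Re^{0.25}}
f = 0.316/28220^0.25 = 0.02438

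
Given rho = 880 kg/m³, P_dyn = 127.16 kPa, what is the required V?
Formula: P_{dyn} = \frac{1}{2} \rho V^2
Substituting knowns: 127.16 = 0.5·880·V²/1000
Solving for V: V = √(2·(127.16·1000)/880) = 17 m/s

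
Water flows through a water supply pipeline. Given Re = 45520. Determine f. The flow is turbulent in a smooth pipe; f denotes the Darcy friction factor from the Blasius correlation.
Formula: f = \frac{0.316}{Re^{0.25}}
f = 0.316/45520^0.25 = 0.02163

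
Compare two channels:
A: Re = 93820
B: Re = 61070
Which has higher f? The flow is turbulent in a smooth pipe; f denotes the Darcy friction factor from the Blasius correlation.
f(A) = 0.01806, f(B) = 0.0201. Answer: B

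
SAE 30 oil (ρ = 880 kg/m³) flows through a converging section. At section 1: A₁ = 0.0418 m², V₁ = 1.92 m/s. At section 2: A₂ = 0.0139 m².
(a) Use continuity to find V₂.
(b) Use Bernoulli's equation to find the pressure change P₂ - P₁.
(a) Continuity: A₁V₁=A₂V₂ -> V₂=A₁V₁/A₂=0.0418*1.92/0.0139=5.77 m/s
(b) Bernoulli: P₂-P₁=0.5*rho*(V₁^2-V₂^2)/1000=0.5*880*(1.92^2-5.77^2)/1000=-13.03 kPa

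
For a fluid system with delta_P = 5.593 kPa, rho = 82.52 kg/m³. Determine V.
Formula: V = \sqrt{\frac{2 \Delta P}{\rho}}
V = √(2·(5.593·1000)/82.52) = 11.64 m/s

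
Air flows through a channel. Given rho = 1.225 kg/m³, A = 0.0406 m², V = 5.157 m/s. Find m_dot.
Formula: \dot{m} = \rho A V
m_dot = 1.225·0.0406·5.157 = 0.2565 kg/s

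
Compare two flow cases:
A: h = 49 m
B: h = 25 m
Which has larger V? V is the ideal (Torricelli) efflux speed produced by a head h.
V(A) = 31.01 m/s, V(B) = 22.15 m/s. Answer: A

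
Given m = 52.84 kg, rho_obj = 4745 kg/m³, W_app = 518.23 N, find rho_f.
Formula: W_{app} = mg\left(1 - \frac{\rho_f}{\rho_{obj}}\right)
Substituting knowns: 518.23 = 52.84·9.81·(1 − rho_f/4745)
Solving for rho_f: rho_f = 4745·(1 − 518.23/(52.84·9.81)) = 1.194 kg/m³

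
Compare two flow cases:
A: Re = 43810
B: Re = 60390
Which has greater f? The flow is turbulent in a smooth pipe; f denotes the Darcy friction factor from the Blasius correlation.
f(A) = 0.02184, f(B) = 0.02016. Answer: A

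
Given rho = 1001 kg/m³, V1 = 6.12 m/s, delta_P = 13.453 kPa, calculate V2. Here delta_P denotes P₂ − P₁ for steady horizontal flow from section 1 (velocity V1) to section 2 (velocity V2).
Formula: \Delta P = \frac{1}{2} \rho (V_1^2 - V_2^2)
Substituting knowns: 13.453 = 0.5·1001·(6.12² − V2²)/1000
Solving for V2: V2 = √(6.12² − 2·(13.453·1000)/1001) = 3.252 m/s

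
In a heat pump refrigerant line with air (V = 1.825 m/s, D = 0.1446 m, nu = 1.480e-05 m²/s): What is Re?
Formula: Re = \frac{V D}{\nu}
Re = 1.825·0.1446/1.480e-05 = 17831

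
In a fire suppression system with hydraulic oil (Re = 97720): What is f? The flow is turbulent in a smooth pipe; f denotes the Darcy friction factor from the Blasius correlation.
Formula: f = \frac{0.316}{Re^{0.25}}
f = 0.316/97720^0.25 = 0.01787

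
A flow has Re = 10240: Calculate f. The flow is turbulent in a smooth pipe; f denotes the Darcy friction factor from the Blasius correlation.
Formula: f = \frac{0.316}{Re^{0.25}}
f = 0.316/10240^0.25 = 0.03141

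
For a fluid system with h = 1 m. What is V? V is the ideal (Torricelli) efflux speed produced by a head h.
Formula: V = \sqrt{2 g h}
V = √(2·9.81·1) = 4.429 m/s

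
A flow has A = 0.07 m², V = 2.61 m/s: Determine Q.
Formula: Q = A V
Q = 0.07·2.61·1000 = 182.7 L/s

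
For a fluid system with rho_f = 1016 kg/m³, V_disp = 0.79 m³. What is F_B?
Formula: F_B = \rho_f g V_{disp}
F_B = 1016·9.81·0.79 = 7874 N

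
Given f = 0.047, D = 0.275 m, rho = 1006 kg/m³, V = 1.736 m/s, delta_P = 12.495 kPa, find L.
Formula: \Delta P = f \frac{L}{D} \frac{\rho V^2}{2}
Substituting knowns: 12.495 = 0.047·(L/0.275)·0.5·1006·1.736²/1000
Solving for L: L = (12.495·1000)·0.275/(0.047·0.5·1006·1.736²) = 48.23 m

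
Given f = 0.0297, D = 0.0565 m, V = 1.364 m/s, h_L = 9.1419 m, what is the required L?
Formula: h_L = f \frac{L}{D} \frac{V^2}{2g}
Substituting knowns: 9.1419 = 0.0297·(L/0.0565)·1.364²/(2·9.81)
Solving for L: L = 9.1419·2·9.81·0.0565/(0.0297·1.364²) = 183.4 m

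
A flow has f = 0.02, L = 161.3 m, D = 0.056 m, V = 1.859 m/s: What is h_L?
Formula: h_L = f \frac{L}{D} \frac{V^2}{2g}
h_L = 0.02·(161.3/0.056)·1.859²/(2·9.81) = 10.15 m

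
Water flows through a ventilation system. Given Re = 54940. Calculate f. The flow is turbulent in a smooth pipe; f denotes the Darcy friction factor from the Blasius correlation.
Formula: f = \frac{0.316}{Re^{0.25}}
f = 0.316/54940^0.25 = 0.02064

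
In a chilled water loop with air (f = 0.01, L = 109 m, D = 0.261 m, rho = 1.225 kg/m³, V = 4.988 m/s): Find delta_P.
Formula: \Delta P = f \frac{L}{D} \frac{\rho V^2}{2}
delta_P = 0.01·(109/0.261)·0.5·1.225·4.988²/1000 = 0.06364 kPa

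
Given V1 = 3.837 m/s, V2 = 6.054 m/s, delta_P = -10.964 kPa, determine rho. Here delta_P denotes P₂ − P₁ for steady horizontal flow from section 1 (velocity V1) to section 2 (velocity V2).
Formula: \Delta P = \frac{1}{2} \rho (V_1^2 - V_2^2)
Substituting knowns: -10.964 = 0.5·rho·(3.837² − 6.054²)/1000
Solving for rho: rho = 2·(-10.964·1000)/(3.837² − 6.054²) = 1000 kg/m³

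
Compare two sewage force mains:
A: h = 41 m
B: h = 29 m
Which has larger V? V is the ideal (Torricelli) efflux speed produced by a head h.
V(A) = 28.36 m/s, V(B) = 23.85 m/s. Answer: A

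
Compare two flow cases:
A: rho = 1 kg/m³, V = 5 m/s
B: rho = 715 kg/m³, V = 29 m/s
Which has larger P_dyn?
P_dyn(A) = 0.0125 kPa, P_dyn(B) = 300.7 kPa. Answer: B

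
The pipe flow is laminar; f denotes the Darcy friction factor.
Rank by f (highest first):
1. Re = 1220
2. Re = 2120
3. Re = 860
Case 1: f = 0.05246
Case 2: f = 0.03019
Case 3: f = 0.07442
Ranking (highest first): 3, 1, 2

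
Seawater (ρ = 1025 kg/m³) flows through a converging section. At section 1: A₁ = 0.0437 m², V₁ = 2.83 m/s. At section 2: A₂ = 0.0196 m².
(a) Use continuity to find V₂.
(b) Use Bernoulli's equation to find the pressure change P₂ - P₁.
(a) Continuity: A₁V₁=A₂V₂ -> V₂=A₁V₁/A₂=0.0437*2.83/0.0196=6.31 m/s
(b) Bernoulli: P₂-P₁=0.5*rho*(V₁^2-V₂^2)/1000=0.5*1025*(2.83^2-6.31^2)/1000=-16.3 kPa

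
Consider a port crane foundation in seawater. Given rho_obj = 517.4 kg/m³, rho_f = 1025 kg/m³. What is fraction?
Formula: f_{sub} = \frac{\rho_{obj}}{\rho_f}
fraction = 517.4/1025 = 0.5048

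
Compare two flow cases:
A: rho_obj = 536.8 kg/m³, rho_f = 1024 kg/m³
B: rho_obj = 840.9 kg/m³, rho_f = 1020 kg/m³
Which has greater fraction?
fraction(A) = 0.5242, fraction(B) = 0.8244. Answer: B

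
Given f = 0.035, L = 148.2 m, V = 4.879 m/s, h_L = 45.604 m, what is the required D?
Formula: h_L = f \frac{L}{D} \frac{V^2}{2g}
Substituting knowns: 45.604 = 0.035·(148.2/D)·4.879²/(2·9.81)
Solving for D: D = 0.035·148.2·4.879²/(2·9.81·45.604) = 0.138 m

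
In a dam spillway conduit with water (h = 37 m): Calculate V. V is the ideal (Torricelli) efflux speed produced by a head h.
Formula: V = \sqrt{2 g h}
V = √(2·9.81·37) = 26.94 m/s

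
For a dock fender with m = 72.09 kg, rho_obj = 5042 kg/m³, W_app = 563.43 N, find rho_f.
Formula: W_{app} = mg\left(1 - \frac{\rho_f}{\rho_{obj}}\right)
Substituting knowns: 563.43 = 72.09·9.81·(1 − rho_f/5042)
Solving for rho_f: rho_f = 5042·(1 − 563.43/(72.09·9.81)) = 1025 kg/m³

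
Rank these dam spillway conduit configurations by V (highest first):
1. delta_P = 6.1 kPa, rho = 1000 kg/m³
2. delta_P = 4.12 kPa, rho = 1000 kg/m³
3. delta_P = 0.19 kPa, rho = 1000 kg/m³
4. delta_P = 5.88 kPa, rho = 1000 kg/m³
Case 1: V = 3.493 m/s
Case 2: V = 2.871 m/s
Case 3: V = 0.6164 m/s
Case 4: V = 3.429 m/s
Ranking (highest first): 1, 4, 2, 3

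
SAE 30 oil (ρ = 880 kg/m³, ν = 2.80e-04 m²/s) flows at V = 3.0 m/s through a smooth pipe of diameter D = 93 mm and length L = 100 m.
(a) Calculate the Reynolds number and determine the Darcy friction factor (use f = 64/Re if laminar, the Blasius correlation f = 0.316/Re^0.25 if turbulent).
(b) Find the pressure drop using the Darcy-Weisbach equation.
(a) Re = V·D/ν = 3.0·0.093/2.80e-04 = 996.43 → laminar (Re < 2300); f = 64/Re = 64/996.43 = 0.064229
(b) Darcy-Weisbach: ΔP = f·(L/D)·½ρV²/1000 = 0.064229·(100/0.093)·½·880·3.0²/1000 = 273.5 kPa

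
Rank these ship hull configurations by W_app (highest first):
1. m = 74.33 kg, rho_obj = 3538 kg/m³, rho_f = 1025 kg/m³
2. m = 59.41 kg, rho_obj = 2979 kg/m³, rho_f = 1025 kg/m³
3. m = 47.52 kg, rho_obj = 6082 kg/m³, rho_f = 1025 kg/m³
Case 1: W_app = 517.9 N
Case 2: W_app = 382.3 N
Case 3: W_app = 387.6 N
Ranking (highest first): 1, 3, 2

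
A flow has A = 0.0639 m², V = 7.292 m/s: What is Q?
Formula: Q = A V
Q = 0.0639·7.292·1000 = 466 L/s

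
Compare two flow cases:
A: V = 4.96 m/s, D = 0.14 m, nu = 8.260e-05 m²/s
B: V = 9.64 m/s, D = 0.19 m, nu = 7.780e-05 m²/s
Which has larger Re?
Re(A) = 8407, Re(B) = 23542. Answer: B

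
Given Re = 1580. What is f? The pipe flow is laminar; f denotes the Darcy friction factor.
Formula: f = \frac{64}{Re}
f = 64/1580 = 0.04051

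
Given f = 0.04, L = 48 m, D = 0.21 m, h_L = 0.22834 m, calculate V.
Formula: h_L = f \frac{L}{D} \frac{V^2}{2g}
Substituting knowns: 0.22834 = 0.04·(48/0.21)·V²/(2·9.81)
Solving for V: V = √(0.22834·2·9.81/(0.04·(48/0.21))) = 0.7 m/s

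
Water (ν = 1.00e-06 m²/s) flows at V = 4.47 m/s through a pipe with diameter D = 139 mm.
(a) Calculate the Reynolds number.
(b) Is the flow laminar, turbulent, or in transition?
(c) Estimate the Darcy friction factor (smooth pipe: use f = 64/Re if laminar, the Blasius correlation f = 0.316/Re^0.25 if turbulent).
(a) Re = V·D/ν = 4.47·0.139/1.00e-06 = 621330
(b) Flow regime: turbulent (Re > 4000)
(c) Friction factor: f = 0.316/Re^0.25 = 0.316/621330^0.25 = 0.01126 (Blasius is strictly valid for Re ≲ 1e5; used here as the smooth-pipe estimate the problem specifies)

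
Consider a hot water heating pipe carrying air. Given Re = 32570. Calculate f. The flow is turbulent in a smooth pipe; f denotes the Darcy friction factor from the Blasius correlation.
Formula: f = \frac{0.316}{Re^{0.25}}
f = 0.316/32570^0.25 = 0.02352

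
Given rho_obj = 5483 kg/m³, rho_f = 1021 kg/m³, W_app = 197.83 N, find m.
Formula: W_{app} = mg\left(1 - \frac{\rho_f}{\rho_{obj}}\right)
Substituting knowns: 197.83 = m·9.81·(1 − 1021/5483)
Solving for m: m = 197.83/(9.81·(1 − 1021/5483)) = 24.78 kg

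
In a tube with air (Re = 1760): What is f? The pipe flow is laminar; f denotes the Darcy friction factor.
Formula: f = \frac{64}{Re}
f = 64/1760 = 0.03636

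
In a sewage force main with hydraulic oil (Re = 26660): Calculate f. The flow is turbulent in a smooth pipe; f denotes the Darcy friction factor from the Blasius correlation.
Formula: f = \frac{0.316}{Re^{0.25}}
f = 0.316/26660^0.25 = 0.02473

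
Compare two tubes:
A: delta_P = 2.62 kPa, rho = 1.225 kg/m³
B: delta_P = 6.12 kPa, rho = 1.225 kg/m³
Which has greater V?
V(A) = 65.4 m/s, V(B) = 99.96 m/s. Answer: B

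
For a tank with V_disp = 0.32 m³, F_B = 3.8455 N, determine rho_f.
Formula: F_B = \rho_f g V_{disp}
Substituting knowns: 3.8455 = rho_f·9.81·0.32
Solving for rho_f: rho_f = 3.8455/(9.81·0.32) = 1.225 kg/m³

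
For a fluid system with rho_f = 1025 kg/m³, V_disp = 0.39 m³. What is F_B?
Formula: F_B = \rho_f g V_{disp}
F_B = 1025·9.81·0.39 = 3922 N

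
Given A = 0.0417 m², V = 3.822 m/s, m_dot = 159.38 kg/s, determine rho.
Formula: \dot{m} = \rho A V
Substituting knowns: 159.38 = rho·0.0417·3.822
Solving for rho: rho = 159.38/(0.0417·3.822) = 1000 kg/m³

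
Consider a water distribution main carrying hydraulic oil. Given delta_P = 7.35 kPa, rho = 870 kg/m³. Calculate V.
Formula: V = \sqrt{\frac{2 \Delta P}{\rho}}
V = √(2·(7.35·1000)/870) = 4.111 m/s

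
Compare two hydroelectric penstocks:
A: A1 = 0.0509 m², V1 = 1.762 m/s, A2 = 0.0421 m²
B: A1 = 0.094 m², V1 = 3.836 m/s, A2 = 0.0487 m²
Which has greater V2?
V2(A) = 2.13 m/s, V2(B) = 7.404 m/s. Answer: B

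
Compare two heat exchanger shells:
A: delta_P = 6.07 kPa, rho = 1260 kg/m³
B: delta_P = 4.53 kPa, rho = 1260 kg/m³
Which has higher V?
V(A) = 3.104 m/s, V(B) = 2.682 m/s. Answer: A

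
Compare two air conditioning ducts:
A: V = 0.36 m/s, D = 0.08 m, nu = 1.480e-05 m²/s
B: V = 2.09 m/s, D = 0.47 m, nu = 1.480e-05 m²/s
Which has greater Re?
Re(A) = 1946, Re(B) = 66372. Answer: B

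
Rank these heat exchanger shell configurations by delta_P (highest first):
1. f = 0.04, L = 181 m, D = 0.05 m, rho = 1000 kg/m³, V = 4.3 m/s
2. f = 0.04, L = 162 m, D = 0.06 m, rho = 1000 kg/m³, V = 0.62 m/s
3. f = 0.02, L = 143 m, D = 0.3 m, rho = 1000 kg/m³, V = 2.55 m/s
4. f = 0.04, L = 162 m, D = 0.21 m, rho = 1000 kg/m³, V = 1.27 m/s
Case 1: delta_P = 1339 kPa
Case 2: delta_P = 20.76 kPa
Case 3: delta_P = 31 kPa
Case 4: delta_P = 24.88 kPa
Ranking (highest first): 1, 3, 4, 2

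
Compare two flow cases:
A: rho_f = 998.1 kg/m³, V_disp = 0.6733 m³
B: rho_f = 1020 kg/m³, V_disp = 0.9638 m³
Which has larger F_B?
F_B(A) = 6593 N, F_B(B) = 9644 N. Answer: B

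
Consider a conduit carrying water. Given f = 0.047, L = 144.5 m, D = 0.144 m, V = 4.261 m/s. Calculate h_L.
Formula: h_L = f \frac{L}{D} \frac{V^2}{2g}
h_L = 0.047·(144.5/0.144)·4.261²/(2·9.81) = 43.64 m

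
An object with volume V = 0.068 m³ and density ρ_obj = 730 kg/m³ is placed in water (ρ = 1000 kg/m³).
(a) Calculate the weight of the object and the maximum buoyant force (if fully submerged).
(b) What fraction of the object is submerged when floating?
(a) W=rho_obj*g*V=730*9.81*0.068=487.0 N; F_B(max)=rho*g*V=1000*9.81*0.068=667.1 N
(b) Floating fraction=rho_obj/rho=730/1000=0.730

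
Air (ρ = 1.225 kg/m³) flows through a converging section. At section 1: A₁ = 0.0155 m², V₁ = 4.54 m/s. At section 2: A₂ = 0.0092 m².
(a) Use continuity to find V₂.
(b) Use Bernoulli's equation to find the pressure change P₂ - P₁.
(a) Continuity: A₁V₁=A₂V₂ -> V₂=A₁V₁/A₂=0.0155*4.54/0.0092=7.65 m/s
(b) Bernoulli: P₂-P₁=0.5*rho*(V₁^2-V₂^2)/1000=0.5*1.225*(4.54^2-7.65^2)/1000=-0.02322 kPa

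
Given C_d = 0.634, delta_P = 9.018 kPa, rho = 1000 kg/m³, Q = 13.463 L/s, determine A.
Formula: Q = C_d A \sqrt{\frac{2 \Delta P}{\rho}}
Substituting knowns: 13.463 = 0.634·A·√(2·(9.018·1000)/1000)·1000
Solving for A: A = (13.463/1000)/(0.634·√(2·(9.018·1000)/1000)) = 0.005 m²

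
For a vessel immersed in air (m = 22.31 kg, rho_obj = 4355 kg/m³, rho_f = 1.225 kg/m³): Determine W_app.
Formula: W_{app} = mg\left(1 - \frac{\rho_f}{\rho_{obj}}\right)
W_app = 22.31·9.81·(1 − 1.225/4355) = 218.8 N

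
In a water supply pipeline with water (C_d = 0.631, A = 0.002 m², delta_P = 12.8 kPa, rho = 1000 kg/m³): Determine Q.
Formula: Q = C_d A \sqrt{\frac{2 \Delta P}{\rho}}
Q = 0.631·0.002·√(2·(12.8·1000)/1000)·1000 = 6.385 L/s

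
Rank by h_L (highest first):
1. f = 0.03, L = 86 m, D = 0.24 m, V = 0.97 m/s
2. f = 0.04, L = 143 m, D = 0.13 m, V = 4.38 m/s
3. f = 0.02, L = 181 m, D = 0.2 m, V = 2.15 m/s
Case 1: h_L = 0.5155 m
Case 2: h_L = 43.02 m
Case 3: h_L = 4.264 m
Ranking (highest first): 2, 3, 1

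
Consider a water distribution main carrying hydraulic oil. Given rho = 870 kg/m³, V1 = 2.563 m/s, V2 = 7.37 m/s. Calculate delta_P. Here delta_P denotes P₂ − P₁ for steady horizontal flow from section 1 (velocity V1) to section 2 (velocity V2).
Formula: \Delta P = \frac{1}{2} \rho (V_1^2 - V_2^2)
delta_P = 0.5·870·(2.563² − 7.37²)/1000 = -20.77 kPa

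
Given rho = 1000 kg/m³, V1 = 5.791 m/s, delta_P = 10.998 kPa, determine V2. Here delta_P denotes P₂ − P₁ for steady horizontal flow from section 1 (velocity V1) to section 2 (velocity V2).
Formula: \Delta P = \frac{1}{2} \rho (V_1^2 - V_2^2)
Substituting knowns: 10.998 = 0.5·1000·(5.791² − V2²)/1000
Solving for V2: V2 = √(5.791² − 2·(10.998·1000)/1000) = 3.397 m/s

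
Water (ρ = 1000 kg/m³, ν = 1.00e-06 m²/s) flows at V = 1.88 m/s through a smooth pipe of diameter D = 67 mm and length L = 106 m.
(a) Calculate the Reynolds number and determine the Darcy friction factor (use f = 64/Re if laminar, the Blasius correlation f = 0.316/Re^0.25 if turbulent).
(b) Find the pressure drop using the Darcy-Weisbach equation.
(a) Re = V·D/ν = 1.88·0.067/1.00e-06 = 125960 → turbulent (Re > 4000); f = 0.316/Re^0.25 = 0.316/125960^0.25 = 0.016774 (Blasius is strictly valid for Re ≲ 1e5; used here as the smooth-pipe estimate the problem specifies)
(b) Darcy-Weisbach: ΔP = f·(L/D)·½ρV²/1000 = 0.016774·(106/0.067)·½·1000·1.88²/1000 = 46.9 kPa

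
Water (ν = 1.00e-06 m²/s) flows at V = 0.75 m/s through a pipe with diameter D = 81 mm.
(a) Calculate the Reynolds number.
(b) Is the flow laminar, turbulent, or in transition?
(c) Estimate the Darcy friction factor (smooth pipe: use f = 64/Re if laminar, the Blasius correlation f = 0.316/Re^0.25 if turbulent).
(a) Re = V·D/ν = 0.75·0.081/1.00e-06 = 60750
(b) Flow regime: turbulent (Re > 4000)
(c) Friction factor: f = 0.316/Re^0.25 = 0.316/60750^0.25 = 0.02013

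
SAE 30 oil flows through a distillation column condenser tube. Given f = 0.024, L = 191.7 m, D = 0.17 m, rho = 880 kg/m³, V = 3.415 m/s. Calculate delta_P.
Formula: \Delta P = f \frac{L}{D} \frac{\rho V^2}{2}
delta_P = 0.024·(191.7/0.17)·0.5·880·3.415²/1000 = 138.9 kPa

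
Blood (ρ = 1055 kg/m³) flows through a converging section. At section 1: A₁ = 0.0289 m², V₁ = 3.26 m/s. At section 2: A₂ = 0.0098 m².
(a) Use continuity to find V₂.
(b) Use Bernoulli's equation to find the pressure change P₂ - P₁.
(a) Continuity: A₁V₁=A₂V₂ -> V₂=A₁V₁/A₂=0.0289*3.26/0.0098=9.61 m/s
(b) Bernoulli: P₂-P₁=0.5*rho*(V₁^2-V₂^2)/1000=0.5*1055*(3.26^2-9.61^2)/1000=-43.11 kPa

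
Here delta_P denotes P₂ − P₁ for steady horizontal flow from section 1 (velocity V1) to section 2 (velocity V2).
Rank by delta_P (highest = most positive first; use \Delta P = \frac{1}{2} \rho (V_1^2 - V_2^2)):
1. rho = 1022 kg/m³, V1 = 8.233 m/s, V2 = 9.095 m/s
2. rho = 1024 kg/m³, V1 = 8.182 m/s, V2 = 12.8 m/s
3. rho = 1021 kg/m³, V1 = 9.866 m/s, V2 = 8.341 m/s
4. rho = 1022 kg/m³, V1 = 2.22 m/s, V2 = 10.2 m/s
Case 1: delta_P = -7.633 kPa
Case 2: delta_P = -49.61 kPa
Case 3: delta_P = 14.17 kPa
Case 4: delta_P = -50.65 kPa
Ranking (highest first): 3, 1, 2, 4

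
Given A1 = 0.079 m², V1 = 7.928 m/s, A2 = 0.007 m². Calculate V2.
Formula: V_2 = \frac{A_1 V_1}{A_2}
V2 = 0.079·7.928/0.007 = 89.47 m/s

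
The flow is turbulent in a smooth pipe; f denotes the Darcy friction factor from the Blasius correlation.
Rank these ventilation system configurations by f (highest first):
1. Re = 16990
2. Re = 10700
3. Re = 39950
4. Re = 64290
Case 1: f = 0.02768
Case 2: f = 0.03107
Case 3: f = 0.02235
Case 4: f = 0.01985
Ranking (highest first): 2, 1, 3, 4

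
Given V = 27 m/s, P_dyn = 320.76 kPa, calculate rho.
Formula: P_{dyn} = \frac{1}{2} \rho V^2
Substituting knowns: 320.76 = 0.5·rho·27²/1000
Solving for rho: rho = 2·(320.76·1000)/27² = 880 kg/m³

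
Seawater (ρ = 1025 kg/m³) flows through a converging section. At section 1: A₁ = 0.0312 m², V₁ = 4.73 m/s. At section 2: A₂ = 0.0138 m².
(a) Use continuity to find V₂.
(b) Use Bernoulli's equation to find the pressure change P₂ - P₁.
(a) Continuity: A₁V₁=A₂V₂ -> V₂=A₁V₁/A₂=0.0312*4.73/0.0138=10.69 m/s
(b) Bernoulli: P₂-P₁=0.5*rho*(V₁^2-V₂^2)/1000=0.5*1025*(4.73^2-10.69^2)/1000=-47.1 kPa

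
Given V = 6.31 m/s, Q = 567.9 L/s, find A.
Formula: Q = A V
Substituting knowns: 567.9 = A·6.31·1000
Solving for A: A = (567.9/1000)/6.31 = 0.09 m²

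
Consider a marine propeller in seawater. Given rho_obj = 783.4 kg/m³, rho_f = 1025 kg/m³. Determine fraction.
Formula: f_{sub} = \frac{\rho_{obj}}{\rho_f}
fraction = 783.4/1025 = 0.7643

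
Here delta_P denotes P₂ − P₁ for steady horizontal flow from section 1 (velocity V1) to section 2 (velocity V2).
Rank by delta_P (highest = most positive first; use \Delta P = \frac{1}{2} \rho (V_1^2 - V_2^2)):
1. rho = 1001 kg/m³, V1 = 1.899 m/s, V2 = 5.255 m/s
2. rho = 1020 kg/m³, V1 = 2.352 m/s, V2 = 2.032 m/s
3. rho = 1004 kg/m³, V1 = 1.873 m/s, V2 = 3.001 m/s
Case 1: delta_P = -12.02 kPa
Case 2: delta_P = 0.7155 kPa
Case 3: delta_P = -2.76 kPa
Ranking (highest first): 2, 3, 1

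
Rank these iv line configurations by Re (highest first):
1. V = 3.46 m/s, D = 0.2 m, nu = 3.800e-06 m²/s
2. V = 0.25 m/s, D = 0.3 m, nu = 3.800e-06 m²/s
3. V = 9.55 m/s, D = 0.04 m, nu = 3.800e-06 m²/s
Case 1: Re = 182105
Case 2: Re = 19737
Case 3: Re = 100526
Ranking (highest first): 1, 3, 2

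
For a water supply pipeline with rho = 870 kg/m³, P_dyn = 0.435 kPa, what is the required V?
Formula: P_{dyn} = \frac{1}{2} \rho V^2
Substituting knowns: 0.435 = 0.5·870·V²/1000
Solving for V: V = √(2·(0.435·1000)/870) = 1 m/s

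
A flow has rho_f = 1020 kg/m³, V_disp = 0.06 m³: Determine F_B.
Formula: F_B = \rho_f g V_{disp}
F_B = 1020·9.81·0.06 = 600.4 N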